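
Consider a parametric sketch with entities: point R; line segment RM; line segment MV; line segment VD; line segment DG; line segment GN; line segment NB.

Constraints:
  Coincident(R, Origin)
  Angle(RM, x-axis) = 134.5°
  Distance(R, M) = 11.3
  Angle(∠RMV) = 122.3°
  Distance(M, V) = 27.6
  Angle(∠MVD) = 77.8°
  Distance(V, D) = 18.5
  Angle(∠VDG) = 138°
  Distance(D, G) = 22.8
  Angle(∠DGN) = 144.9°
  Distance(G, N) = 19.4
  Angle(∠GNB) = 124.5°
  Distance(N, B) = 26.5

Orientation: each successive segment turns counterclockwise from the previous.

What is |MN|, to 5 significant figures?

34.695

R is at the origin; RM runs at 134.5° with length 11.3, so M = (-7.9203, 8.0597). ∠RMV = 122.3° gives MV at -167.80° from the x-axis; with |MV| = 27.6, V = (-34.897, 2.2272). ∠MVD = 77.8° gives VD at -65.600° from the x-axis; with |VD| = 18.5, D = (-27.255, -14.620). ∠VDG = 138.0° gives DG at -23.600° from the x-axis; with |DG| = 22.8, G = (-6.3615, -23.748). ∠DGN = 144.9° gives GN at 11.500° from the x-axis; with |GN| = 19.4, N = (12.649, -19.881). Then |MN| = |N − M| = 34.695.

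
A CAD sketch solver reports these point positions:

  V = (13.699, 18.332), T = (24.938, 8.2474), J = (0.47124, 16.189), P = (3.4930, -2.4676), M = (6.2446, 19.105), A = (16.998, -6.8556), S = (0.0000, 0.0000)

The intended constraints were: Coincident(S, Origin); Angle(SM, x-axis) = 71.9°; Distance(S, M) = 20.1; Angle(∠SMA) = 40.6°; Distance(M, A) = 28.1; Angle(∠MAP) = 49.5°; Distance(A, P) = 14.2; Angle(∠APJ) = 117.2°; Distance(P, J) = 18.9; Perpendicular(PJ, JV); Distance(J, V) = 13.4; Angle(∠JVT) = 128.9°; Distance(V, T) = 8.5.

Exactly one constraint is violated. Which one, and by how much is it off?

Distance(V, T) = 8.5 — off by 6.60.

S = (0.00, 0.00) ✓; SM at 71.90° ✓; |SM| = 20.10 ✓; ∠SMA = 40.60° ✓; |MA| = 28.10 ✓; ∠MAP = 49.50° ✓; |AP| = 14.20 ✓; ∠APJ = 117.2° ✓; |PJ| = 18.90 ✓; ∠(PJ, JV) = 90.00° ✓; |JV| = 13.40 ✓; ∠JVT = 128.9° ✓; |VT| = 15.10 ✗.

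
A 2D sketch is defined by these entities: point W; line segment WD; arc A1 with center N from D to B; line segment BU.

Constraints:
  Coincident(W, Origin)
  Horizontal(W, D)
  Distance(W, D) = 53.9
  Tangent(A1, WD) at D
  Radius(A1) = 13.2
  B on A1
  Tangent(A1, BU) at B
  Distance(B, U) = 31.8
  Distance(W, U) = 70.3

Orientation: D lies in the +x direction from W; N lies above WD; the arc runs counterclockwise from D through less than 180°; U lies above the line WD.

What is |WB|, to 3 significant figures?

68.4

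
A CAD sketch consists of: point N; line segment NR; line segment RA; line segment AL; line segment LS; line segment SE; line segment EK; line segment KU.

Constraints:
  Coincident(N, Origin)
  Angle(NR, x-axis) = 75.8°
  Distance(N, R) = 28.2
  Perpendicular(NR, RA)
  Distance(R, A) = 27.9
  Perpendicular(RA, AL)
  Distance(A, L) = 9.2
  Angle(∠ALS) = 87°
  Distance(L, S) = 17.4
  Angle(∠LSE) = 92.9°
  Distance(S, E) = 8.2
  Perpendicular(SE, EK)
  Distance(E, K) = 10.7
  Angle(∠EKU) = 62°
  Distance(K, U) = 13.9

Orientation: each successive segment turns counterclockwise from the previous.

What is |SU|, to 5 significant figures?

5.8322

N is at the origin; NR runs at 75.8° with length 28.2, so R = (6.9177, 27.338). The perpendicularity gives RA at right angles to NR, so RA runs at 165.80°; with |RA| = 27.9, A = (-20.130, 34.182). RA ⟂ AL, so AL runs at -104.20°; with |AL| = 9.2, L = (-22.387, 25.264). ∠ALS = 87.0° gives LS at -11.200° from the x-axis; with |LS| = 17.4, S = (-5.3181, 21.884). ∠LSE = 92.9° gives SE at 75.900° from the x-axis; with |SE| = 8.2, E = (-3.3204, 29.837). SE is perpendicular to EK, so EK runs at 165.90°; with |EK| = 10.7, K = (-13.698, 32.443). ∠EKU = 62.0° gives KU at -76.100° from the x-axis; with |KU| = 13.9, U = (-10.359, 18.951). Then |SU| = |U − S| = 5.8322.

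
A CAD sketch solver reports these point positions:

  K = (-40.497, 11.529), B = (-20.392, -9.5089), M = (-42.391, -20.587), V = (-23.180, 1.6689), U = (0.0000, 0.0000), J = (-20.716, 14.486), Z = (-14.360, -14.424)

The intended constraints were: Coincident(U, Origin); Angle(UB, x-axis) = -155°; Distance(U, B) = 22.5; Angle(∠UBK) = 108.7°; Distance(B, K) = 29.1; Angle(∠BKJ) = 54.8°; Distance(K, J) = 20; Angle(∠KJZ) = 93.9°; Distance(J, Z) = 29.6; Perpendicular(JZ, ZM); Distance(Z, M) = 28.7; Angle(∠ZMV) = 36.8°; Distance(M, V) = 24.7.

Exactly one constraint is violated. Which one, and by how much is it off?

Distance(M, V) = 24.7 — off by 4.70.

U = (0.00, 0.00) ✓; UB at -155.0° ✓; |UB| = 22.50 ✓; ∠UBK = 108.7° ✓; |BK| = 29.10 ✓; ∠BKJ = 54.80° ✓; |KJ| = 20.00 ✓; ∠KJZ = 93.90° ✓; |JZ| = 29.60 ✓; ∠(JZ, ZM) = 90.00° ✓; |ZM| = 28.70 ✓; ∠ZMV = 36.80° ✓; |MV| = 29.40 ✗.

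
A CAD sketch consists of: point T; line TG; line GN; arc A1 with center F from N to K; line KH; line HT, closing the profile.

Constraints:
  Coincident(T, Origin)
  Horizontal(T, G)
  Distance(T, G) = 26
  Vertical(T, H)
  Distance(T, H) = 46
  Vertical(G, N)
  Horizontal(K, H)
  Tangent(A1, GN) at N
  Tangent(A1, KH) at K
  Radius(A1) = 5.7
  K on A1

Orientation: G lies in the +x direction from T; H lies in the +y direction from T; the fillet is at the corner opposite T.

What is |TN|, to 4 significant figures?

47.96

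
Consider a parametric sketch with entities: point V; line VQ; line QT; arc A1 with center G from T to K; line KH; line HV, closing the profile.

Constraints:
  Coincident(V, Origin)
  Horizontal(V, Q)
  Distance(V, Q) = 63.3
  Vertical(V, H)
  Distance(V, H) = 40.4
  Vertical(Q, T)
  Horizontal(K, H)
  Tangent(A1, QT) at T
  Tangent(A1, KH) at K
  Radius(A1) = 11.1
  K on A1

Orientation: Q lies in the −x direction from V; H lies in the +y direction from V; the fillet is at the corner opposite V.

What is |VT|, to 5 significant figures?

69.752

V is at the origin; V and Q share the same y with |VQ| = 63.3 and Q on the −x side, so Q = (-63.300, 0.0000). VH is vertical with |VH| = 40.4 and H on the +y side, so H = (0.0000, 40.400). The virtual corner opposite V is at (-63.300, 40.400). Since A1 is tangent to QT there, GT ⟂ QT and A1 meets KH tangentially, so GK is at right angles to KH, with radius 11.1, so the center G sits 11.1 in from both sides at G = (-52.200, 29.300). That places the tangent points at T = (-63.300, 29.300) on QT and K = (-52.200, 40.400) on KH. Then |VT| = |T − V| = 69.752.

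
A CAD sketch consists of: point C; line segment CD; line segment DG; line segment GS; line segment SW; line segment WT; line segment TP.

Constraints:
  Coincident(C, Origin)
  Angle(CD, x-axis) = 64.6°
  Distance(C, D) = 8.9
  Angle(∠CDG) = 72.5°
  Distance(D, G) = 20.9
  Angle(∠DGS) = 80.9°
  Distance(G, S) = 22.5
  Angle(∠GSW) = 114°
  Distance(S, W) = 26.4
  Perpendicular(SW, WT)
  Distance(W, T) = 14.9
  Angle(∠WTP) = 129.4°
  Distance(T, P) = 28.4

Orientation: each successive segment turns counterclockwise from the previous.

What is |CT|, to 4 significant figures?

15.90

C is at the origin; CD runs at 64.6° with length 8.9, so D = (3.818, 8.040). ∠CDG = 72.5° gives DG at 172.1° from the x-axis; with |DG| = 20.9, G = (-16.88, 10.91). ∠DGS = 80.9° gives GS at -88.80° from the x-axis; with |GS| = 22.5, S = (-16.41, -11.58). ∠GSW = 114.0° gives SW at -22.80° from the x-axis; with |SW| = 26.4, W = (7.924, -21.81). SW ⟂ WT, so WT runs at 67.20°; with |WT| = 14.9, T = (13.70, -8.077). Then |CT| = |T − C| = 15.90.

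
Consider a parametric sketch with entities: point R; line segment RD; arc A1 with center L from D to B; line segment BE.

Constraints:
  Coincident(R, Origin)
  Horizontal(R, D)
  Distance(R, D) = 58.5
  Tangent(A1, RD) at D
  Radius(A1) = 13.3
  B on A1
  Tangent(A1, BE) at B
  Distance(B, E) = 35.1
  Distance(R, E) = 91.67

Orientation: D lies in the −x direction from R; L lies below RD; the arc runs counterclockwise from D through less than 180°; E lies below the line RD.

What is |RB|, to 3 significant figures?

72.0

R is at the origin; RD is horizontal with |RD| = 58.5 and D on the −x side, so D = (-58.5, 0.00). Tangency of A1 to RD means the radius LD is perpendicular to RD, so L = D + (0, -13.3) = (-58.5, -13.3). Since LB ⟂ BE (tangency), |LE| = √(13.3² + 35.1²) = 37.5 regardless of where B sits on A1. So E lies on both circle(R, 91.67) and circle(L, 37.5); the below-RD intersection is E = (-80.6, -43.6). B is the foot of the tangent from E: B = (-71.3, -9.78).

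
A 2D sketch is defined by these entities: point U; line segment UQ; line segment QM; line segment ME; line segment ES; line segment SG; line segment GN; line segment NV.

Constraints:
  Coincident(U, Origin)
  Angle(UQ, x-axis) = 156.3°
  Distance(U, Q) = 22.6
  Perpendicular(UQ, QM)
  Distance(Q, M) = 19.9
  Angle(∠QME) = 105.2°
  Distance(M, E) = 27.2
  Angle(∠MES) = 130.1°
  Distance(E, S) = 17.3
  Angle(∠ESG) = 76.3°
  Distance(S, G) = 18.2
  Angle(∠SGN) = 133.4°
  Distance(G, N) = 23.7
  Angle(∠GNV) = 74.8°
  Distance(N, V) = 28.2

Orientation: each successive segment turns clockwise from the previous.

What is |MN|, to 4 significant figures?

13.14

U is at the origin; UQ runs at 156.3° with length 22.6, so Q = (-20.69, 9.084). UQ ⟂ QM, so QM runs at 66.30°; with |QM| = 19.9, M = (-12.70, 27.31). ∠QME = 105.2° gives ME at -8.500° from the x-axis; with |ME| = 27.2, E = (14.21, 23.29). ∠MES = 130.1° gives ES at -58.40° from the x-axis; with |ES| = 17.3, S = (23.27, 8.550). ∠ESG = 76.3° gives SG at -162.1° from the x-axis; with |SG| = 18.2, G = (5.952, 2.957). ∠SGN = 133.4° gives GN at 151.3° from the x-axis; with |GN| = 23.7, N = (-14.84, 14.34). Then |MN| = |N − M| = 13.14.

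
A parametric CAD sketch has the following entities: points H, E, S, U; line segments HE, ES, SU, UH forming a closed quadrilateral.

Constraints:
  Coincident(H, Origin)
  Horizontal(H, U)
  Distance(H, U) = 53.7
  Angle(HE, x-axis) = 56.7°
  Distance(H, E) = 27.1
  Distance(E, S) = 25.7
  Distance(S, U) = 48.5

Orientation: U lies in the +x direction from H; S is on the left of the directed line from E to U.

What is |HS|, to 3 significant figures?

52.7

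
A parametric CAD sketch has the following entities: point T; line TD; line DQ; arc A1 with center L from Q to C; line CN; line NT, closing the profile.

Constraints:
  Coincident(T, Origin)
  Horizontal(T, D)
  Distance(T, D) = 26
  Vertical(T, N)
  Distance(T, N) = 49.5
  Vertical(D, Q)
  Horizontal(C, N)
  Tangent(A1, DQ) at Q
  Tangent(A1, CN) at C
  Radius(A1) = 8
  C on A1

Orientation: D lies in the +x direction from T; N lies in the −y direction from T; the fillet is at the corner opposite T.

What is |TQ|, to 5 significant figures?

48.972

T is at the origin; T and D share the same y with |TD| = 26.0 and D on the +x side, so D = (26.000, 0.0000). T and N share the same x with |TN| = 49.5 and N on the −y side, so N = (0.0000, -49.500). The virtual corner opposite T is at (26.000, -49.500). Since A1 is tangent to DQ there, LQ ⟂ DQ and the tangent condition forces LC to be normal to CN, with radius 8.0, so the center L sits 8.0 in from both sides at L = (18.000, -41.500). That places the tangent points at Q = (26.000, -41.500) on DQ and C = (18.000, -49.500) on CN. Then |TQ| = |Q − T| = 48.972.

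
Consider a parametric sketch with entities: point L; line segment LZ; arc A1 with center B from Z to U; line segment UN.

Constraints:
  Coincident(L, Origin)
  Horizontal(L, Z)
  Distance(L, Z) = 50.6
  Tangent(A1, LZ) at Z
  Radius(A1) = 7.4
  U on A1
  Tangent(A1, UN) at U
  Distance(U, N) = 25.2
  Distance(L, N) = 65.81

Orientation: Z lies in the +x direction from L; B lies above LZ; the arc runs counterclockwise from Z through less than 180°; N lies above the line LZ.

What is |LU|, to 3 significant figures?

58.5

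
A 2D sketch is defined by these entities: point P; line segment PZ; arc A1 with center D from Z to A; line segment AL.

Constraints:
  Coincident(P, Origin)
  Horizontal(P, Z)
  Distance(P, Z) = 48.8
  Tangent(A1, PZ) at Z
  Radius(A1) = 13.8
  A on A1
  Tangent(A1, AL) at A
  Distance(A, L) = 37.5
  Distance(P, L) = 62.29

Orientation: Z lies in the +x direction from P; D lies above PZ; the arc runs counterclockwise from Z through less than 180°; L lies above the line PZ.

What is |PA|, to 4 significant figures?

63.55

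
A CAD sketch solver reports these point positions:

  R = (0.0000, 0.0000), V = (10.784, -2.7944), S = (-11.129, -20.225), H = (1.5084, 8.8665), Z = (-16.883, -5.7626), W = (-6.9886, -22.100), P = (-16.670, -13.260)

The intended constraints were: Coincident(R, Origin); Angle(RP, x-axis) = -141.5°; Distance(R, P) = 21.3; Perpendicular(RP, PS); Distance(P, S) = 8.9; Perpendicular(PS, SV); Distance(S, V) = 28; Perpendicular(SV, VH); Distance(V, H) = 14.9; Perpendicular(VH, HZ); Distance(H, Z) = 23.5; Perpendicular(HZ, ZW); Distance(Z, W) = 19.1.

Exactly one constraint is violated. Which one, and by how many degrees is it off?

Perpendicular(HZ, ZW) — off by 7.30°.

R = (0.00, 0.00) ✓; RP at -141.5° ✓; |RP| = 21.30 ✓; ∠(RP, PS) = 90.00° ✓; |PS| = 8.900 ✓; ∠(PS, SV) = 90.00° ✓; |SV| = 28.00 ✓; ∠(SV, VH) = 90.00° ✓; |VH| = 14.90 ✓; ∠(VH, HZ) = 90.00° ✓; |HZ| = 23.50 ✓; ∠(HZ, ZW) = 82.70° ✗; |ZW| = 19.10 ✓.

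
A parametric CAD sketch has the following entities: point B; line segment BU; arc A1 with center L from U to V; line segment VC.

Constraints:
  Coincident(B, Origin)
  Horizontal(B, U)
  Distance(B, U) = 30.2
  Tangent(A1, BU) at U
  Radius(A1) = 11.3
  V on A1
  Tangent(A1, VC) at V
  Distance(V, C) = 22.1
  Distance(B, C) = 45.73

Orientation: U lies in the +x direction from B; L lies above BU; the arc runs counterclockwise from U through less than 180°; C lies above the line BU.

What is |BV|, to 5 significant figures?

43.382

B is at the origin; B and U share the same y with |BU| = 30.2 and U on the +x side, so U = (30.200, 0.0000). A1 meets BU tangentially, so LU is at right angles to BU, so L = U + (0, 11.3) = (30.200, 11.300). Since LV ⟂ VC (tangency), |LC| = √(11.3² + 22.1²) = 24.821 regardless of where V sits on A1. So C lies on both circle(B, 45.73) and circle(L, 24.821); the above-BU intersection is C = (28.153, 36.037). V is the foot of the tangent from C: V = (39.803, 17.257).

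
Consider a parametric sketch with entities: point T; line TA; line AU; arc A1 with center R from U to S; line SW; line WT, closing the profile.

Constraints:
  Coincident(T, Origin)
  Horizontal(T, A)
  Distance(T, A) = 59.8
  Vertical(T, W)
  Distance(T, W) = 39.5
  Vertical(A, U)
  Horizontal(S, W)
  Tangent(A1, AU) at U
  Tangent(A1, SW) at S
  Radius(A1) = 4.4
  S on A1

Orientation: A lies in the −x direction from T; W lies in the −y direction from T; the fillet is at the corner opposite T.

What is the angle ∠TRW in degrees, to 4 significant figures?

36.90°

TW is vertical with |TW| = 39.5 and W on the −y side, so W = (0.000, -39.50). The virtual corner opposite T is at (-59.80, -39.50). Since A1 is tangent to AU there, RU ⟂ AU and tangency of A1 to SW means the radius RS is perpendicular to SW, with radius 4.4, so the center R sits 4.4 in from both sides at R = (-55.40, -35.10). Then cos ∠TRW = RT·RW / (|RT||RW|), giving 36.90°.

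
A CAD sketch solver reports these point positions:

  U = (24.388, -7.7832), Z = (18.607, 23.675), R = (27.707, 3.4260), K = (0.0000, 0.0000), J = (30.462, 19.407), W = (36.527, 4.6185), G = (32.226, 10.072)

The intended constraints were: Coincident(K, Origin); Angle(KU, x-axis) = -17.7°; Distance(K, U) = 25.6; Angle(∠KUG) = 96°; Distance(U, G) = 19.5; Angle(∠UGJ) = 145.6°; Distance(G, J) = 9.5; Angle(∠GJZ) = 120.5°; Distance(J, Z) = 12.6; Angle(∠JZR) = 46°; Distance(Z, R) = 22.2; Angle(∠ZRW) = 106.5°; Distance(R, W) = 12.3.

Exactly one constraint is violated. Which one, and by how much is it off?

Distance(R, W) = 12.3 — off by 3.40.

K = (0.00, 0.00) ✓; KU at -17.70° ✓; |KU| = 25.60 ✓; ∠KUG = 96.00° ✓; |UG| = 19.50 ✓; ∠UGJ = 145.6° ✓; |GJ| = 9.500 ✓; ∠GJZ = 120.5° ✓; |JZ| = 12.60 ✓; ∠JZR = 46.00° ✓; |ZR| = 22.20 ✓; ∠ZRW = 106.5° ✓; |RW| = 8.900 ✗.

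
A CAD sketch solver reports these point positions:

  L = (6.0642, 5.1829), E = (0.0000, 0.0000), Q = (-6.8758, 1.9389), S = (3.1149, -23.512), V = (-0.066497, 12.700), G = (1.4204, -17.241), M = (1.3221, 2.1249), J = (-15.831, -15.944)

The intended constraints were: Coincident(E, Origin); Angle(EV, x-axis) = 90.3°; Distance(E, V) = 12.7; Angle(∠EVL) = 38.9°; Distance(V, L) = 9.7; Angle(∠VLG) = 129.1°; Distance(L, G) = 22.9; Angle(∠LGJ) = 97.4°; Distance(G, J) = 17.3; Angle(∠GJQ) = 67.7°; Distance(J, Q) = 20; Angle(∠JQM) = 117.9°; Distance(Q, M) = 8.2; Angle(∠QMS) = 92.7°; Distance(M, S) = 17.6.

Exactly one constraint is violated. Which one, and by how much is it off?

Distance(M, S) = 17.6 — off by 8.10.

E = (0.00, 0.00) ✓; EV at 90.30° ✓; |EV| = 12.70 ✓; ∠EVL = 38.90° ✓; |VL| = 9.700 ✓; ∠VLG = 129.1° ✓; |LG| = 22.90 ✓; ∠LGJ = 97.40° ✓; |GJ| = 17.30 ✓; ∠GJQ = 67.70° ✓; |JQ| = 20.00 ✓; ∠JQM = 117.9° ✓; |QM| = 8.200 ✓; ∠QMS = 92.70° ✓; |MS| = 25.70 ✗.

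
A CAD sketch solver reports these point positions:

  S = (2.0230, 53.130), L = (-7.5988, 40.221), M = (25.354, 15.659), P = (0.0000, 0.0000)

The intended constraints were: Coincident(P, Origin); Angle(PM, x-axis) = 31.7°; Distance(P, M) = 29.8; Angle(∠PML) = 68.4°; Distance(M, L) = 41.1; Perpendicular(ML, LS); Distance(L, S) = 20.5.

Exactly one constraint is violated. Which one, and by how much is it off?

Distance(L, S) = 20.5 — off by 4.40.

P = (0.00, 0.00) ✓; PM at 31.70° ✓; |PM| = 29.80 ✓; ∠PML = 68.40° ✓; |ML| = 41.10 ✓; ∠(ML, LS) = 90.00° ✓; |LS| = 16.10 ✗.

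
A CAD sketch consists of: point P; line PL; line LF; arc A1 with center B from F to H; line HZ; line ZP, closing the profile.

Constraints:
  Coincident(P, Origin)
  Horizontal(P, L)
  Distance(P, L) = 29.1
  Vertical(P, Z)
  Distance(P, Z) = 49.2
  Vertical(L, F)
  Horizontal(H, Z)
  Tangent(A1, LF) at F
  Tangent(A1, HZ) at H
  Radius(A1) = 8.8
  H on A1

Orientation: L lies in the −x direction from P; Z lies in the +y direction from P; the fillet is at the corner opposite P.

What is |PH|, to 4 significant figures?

53.22

P is at the origin; P and L share the same y with |PL| = 29.1 and L on the −x side, so L = (-29.10, 0.000). PZ is vertical with |PZ| = 49.2 and Z on the +y side, so Z = (0.000, 49.20). The virtual corner opposite P is at (-29.10, 49.20). A1 meets LF tangentially, so BF is at right angles to LF and since A1 is tangent to HZ there, BH ⟂ HZ, with radius 8.8, so the center B sits 8.8 in from both sides at B = (-20.30, 40.40). That places the tangent points at F = (-29.10, 40.40) on LF and H = (-20.30, 49.20) on HZ. Then |PH| = |H − P| = 53.22.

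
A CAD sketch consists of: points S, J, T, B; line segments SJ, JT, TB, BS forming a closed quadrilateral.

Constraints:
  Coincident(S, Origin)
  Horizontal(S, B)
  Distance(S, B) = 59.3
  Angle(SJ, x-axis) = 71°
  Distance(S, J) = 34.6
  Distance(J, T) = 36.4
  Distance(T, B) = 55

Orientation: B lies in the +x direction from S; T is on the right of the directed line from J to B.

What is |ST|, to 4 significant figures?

5.328

Checks: |JT| = 36.40 ✓; |TB| = 55.00 ✓.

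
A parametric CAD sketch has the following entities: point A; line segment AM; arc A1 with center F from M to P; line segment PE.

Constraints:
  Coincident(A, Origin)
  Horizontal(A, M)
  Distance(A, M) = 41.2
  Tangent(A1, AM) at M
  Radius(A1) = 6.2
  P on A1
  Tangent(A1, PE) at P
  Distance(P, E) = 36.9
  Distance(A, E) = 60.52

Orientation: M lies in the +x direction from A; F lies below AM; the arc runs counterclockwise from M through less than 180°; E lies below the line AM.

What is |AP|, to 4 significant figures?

35.87

A is at the origin; AM is horizontal with |AM| = 41.2 and M on the +x side, so M = (41.20, 0.000). The tangent condition forces FM to be normal to AM, so F = M + (0, -6.2) = (41.20, -6.200). Since FP ⟂ PE (tangency), |FE| = √(6.2² + 36.9²) = 37.42 regardless of where P sits on A1. So E lies on both circle(A, 60.52) and circle(F, 37.42); the below-AM intersection is E = (41.96, -43.61). P is the foot of the tangent from E: P = (35.11, -7.352).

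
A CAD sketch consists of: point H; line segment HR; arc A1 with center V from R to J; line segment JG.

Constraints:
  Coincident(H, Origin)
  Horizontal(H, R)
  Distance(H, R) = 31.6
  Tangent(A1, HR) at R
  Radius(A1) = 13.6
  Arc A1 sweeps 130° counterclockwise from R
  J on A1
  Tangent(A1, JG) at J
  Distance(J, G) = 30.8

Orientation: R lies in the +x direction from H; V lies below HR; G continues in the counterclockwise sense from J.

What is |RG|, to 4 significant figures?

46.88

On A1, R sits at bearing 90° from V; a 130° counterclockwise sweep puts J at bearing 220°, so J = V + 13.6·(cos 220°, sin 220°) = (21.18, -22.34). Tangency of A1 to JG means the radius VJ is perpendicular to JG, so JG runs along (−sin 220°, cos 220°); with |JG| = 30.8, G = (40.98, -45.94). Then |RG| = |G − R| = 46.88.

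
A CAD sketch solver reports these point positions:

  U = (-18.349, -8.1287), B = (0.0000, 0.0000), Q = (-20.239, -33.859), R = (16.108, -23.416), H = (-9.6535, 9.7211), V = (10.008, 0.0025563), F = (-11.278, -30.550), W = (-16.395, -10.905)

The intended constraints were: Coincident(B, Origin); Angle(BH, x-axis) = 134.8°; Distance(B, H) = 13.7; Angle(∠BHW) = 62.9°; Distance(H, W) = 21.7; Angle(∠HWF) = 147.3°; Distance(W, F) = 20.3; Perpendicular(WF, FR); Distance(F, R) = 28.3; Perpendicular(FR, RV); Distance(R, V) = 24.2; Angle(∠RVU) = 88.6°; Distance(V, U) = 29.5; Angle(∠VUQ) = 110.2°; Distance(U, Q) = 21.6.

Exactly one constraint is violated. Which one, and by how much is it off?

Distance(U, Q) = 21.6 — off by 4.20.

B = (0.00, 0.00) ✓; BH at 134.8° ✓; |BH| = 13.70 ✓; ∠BHW = 62.90° ✓; |HW| = 21.70 ✓; ∠HWF = 147.3° ✓; |WF| = 20.30 ✓; ∠(WF, FR) = 90.00° ✓; |FR| = 28.30 ✓; ∠(FR, RV) = 90.00° ✓; |RV| = 24.20 ✓; ∠RVU = 88.60° ✓; |VU| = 29.50 ✓; ∠VUQ = 110.2° ✓; |UQ| = 25.80 ✗.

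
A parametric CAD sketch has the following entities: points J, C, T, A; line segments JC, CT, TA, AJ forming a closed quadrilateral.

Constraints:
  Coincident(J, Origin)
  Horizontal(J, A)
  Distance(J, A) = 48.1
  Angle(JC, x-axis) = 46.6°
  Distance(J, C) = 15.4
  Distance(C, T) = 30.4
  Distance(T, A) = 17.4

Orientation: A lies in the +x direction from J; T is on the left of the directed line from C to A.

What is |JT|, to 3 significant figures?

43.6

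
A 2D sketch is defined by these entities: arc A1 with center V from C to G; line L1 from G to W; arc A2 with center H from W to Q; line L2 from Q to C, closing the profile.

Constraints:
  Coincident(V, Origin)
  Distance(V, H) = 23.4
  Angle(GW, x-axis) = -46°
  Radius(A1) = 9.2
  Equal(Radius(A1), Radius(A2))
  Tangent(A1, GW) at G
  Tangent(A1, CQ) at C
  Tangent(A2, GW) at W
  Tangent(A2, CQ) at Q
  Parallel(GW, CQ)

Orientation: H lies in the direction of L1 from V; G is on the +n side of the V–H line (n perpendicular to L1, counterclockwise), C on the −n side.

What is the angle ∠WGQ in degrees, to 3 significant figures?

38.2°

Tangency of A1 to both parallel lines with radius 9.2 puts G and C at V ± 9.2·n: G = (6.62, 6.39), C = (-6.62, -6.39). Equal radii place W and Q the same way about H: W = H + 9.2·n = (22.9, -10.4), Q = H − 9.2·n = (9.64, -23.2). Then cos ∠WGQ = GW·GQ / (|GW||GQ|), giving 38.2°.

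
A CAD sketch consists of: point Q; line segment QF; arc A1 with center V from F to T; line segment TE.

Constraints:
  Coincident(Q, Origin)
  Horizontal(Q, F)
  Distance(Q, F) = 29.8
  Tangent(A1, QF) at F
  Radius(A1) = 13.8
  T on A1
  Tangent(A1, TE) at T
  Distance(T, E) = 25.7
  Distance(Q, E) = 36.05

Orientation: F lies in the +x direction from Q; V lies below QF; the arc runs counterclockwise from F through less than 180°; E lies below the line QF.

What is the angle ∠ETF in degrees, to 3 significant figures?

143°

Checks: ∠(VF, FQ) = 90.00° ✓; |VT| = 13.80 ✓; ∠(VT, TE) = 90.00° ✓; |TE| = 25.70 ✓; |QE| = 36.05 ✓.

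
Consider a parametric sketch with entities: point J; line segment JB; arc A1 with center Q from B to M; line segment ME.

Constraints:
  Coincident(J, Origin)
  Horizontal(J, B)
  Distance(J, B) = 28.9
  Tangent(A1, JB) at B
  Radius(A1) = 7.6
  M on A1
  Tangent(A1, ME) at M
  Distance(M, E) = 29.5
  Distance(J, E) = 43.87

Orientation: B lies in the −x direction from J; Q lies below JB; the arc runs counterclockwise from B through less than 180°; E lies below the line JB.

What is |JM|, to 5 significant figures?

37.367

J is at the origin; JB is horizontal with |JB| = 28.9 and B on the −x side, so B = (-28.900, 0.0000). Tangency of A1 to JB means the radius QB is perpendicular to JB, so Q = B + (0, -7.6) = (-28.900, -7.6000). Since QM ⟂ ME (tangency), |QE| = √(7.6² + 29.5²) = 30.463 regardless of where M sits on A1. So E lies on both circle(J, 43.87) and circle(Q, 30.463); the below-JB intersection is E = (-22.841, -37.455). M is the foot of the tangent from E: M = (-35.736, -10.922).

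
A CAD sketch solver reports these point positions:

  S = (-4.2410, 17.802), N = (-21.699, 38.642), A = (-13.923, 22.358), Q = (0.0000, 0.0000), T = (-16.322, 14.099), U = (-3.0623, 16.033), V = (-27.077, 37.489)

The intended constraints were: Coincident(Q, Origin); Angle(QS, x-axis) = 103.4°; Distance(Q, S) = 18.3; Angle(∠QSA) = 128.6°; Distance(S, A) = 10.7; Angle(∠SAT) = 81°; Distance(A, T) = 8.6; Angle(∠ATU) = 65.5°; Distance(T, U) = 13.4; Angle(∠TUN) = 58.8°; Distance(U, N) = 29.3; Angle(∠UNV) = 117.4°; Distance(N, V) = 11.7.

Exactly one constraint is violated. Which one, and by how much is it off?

Distance(N, V) = 11.7 — off by 6.20.

Q = (0.00, 0.00) ✓; QS at 103.4° ✓; |QS| = 18.30 ✓; ∠QSA = 128.6° ✓; |SA| = 10.70 ✓; ∠SAT = 81.00° ✓; |AT| = 8.600 ✓; ∠ATU = 65.50° ✓; |TU| = 13.40 ✓; ∠TUN = 58.80° ✓; |UN| = 29.30 ✓; ∠UNV = 117.4° ✓; |NV| = 5.500 ✗.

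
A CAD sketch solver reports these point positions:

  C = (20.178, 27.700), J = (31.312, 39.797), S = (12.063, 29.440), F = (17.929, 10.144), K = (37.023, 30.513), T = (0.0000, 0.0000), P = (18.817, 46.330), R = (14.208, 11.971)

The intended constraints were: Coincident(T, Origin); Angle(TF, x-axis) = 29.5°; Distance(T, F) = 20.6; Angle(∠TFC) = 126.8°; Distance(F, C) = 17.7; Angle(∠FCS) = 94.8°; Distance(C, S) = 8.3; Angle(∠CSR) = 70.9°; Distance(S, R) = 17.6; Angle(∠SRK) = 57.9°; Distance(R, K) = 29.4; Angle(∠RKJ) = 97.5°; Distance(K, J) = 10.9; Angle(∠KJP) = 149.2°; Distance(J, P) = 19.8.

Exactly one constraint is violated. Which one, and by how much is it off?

Distance(J, P) = 19.8 — off by 5.70.

T = (0.00, 0.00) ✓; TF at 29.50° ✓; |TF| = 20.60 ✓; ∠TFC = 126.8° ✓; |FC| = 17.70 ✓; ∠FCS = 94.80° ✓; |CS| = 8.299 ✓; ∠CSR = 70.90° ✓; |SR| = 17.60 ✓; ∠SRK = 57.90° ✓; |RK| = 29.40 ✓; ∠RKJ = 97.50° ✓; |KJ| = 10.90 ✓; ∠KJP = 149.2° ✓; |JP| = 14.10 ✗.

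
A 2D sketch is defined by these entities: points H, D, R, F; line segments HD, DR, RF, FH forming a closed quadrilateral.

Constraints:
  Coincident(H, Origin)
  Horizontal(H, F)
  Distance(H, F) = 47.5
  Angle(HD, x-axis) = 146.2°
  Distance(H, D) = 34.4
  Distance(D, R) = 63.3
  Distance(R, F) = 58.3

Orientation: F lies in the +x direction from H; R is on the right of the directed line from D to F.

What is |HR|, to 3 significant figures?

36.4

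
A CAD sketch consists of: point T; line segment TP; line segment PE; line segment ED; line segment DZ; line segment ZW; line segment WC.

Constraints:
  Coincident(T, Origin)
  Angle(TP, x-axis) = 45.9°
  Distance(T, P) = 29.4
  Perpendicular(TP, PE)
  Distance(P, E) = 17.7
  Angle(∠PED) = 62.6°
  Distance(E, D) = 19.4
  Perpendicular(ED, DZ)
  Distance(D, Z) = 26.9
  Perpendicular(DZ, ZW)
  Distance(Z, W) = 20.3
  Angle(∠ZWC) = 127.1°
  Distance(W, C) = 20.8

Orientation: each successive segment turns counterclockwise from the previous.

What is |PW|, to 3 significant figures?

14.4

ED ⟂ DZ, so DZ runs at -16.7°; with |DZ| = 26.9, Z = (27.9, 7.12). DZ is perpendicular to ZW, so ZW runs at 73.3°; with |ZW| = 20.3, W = (33.8, 26.6). Then |PW| = |W − P| = 14.4.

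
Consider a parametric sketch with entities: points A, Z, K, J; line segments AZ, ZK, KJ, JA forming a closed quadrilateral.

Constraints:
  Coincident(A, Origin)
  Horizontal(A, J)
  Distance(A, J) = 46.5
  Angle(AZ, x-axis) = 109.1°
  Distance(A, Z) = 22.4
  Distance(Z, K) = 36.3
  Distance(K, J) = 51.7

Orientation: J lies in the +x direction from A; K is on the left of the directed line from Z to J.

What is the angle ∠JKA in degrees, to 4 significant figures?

54.90°

Checks: |ZK| = 36.30 ✓; |KJ| = 51.70 ✓.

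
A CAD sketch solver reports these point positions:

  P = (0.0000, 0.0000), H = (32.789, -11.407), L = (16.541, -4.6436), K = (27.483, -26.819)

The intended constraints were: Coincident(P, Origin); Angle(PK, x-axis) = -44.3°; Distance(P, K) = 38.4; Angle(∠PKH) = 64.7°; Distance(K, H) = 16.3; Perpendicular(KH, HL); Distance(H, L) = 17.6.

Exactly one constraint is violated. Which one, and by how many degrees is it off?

Perpendicular(KH, HL) — off by 3.60°.

P = (0.00, 0.00) ✓; PK at -44.30° ✓; |PK| = 38.40 ✓; ∠PKH = 64.70° ✓; |KH| = 16.30 ✓; ∠(KH, HL) = 86.40° ✗; |HL| = 17.60 ✓.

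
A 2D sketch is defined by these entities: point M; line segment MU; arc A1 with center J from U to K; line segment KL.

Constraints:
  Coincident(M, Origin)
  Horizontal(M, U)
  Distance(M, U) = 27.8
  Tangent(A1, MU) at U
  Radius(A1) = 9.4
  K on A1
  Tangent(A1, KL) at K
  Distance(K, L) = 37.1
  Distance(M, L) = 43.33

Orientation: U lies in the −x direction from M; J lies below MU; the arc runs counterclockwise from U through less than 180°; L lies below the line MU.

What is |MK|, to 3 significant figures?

38.0

M is at the origin; MU is horizontal with |MU| = 27.8 and U on the −x side, so U = (-27.8, 0.00). Since A1 is tangent to MU there, JU ⟂ MU, so J = U + (0, -9.4) = (-27.8, -9.40). Since JK ⟂ KL (tangency), |JL| = √(9.4² + 37.1²) = 38.3 regardless of where K sits on A1. So L lies on both circle(M, 43.33) and circle(J, 38.3); the below-MU intersection is L = (-8.55, -42.5). K is the foot of the tangent from L: K = (-34.5, -16.0).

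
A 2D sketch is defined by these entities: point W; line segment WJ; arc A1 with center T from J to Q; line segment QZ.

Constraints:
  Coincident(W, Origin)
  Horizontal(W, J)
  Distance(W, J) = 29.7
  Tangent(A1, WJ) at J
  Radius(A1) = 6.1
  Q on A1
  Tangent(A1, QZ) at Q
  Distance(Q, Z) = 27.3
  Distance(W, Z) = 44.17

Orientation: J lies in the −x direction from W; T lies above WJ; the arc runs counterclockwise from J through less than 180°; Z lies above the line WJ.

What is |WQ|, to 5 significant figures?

24.724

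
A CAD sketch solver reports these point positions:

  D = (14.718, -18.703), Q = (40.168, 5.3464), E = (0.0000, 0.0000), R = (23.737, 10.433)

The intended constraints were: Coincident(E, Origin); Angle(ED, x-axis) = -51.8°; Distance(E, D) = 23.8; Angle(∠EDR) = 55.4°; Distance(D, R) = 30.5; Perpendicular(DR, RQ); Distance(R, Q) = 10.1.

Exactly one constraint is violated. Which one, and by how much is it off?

Distance(R, Q) = 10.1 — off by 7.10.

E = (0.00, 0.00) ✓; ED at -51.80° ✓; |ED| = 23.80 ✓; ∠EDR = 55.40° ✓; |DR| = 30.50 ✓; ∠(DR, RQ) = 90.00° ✓; |RQ| = 17.20 ✗.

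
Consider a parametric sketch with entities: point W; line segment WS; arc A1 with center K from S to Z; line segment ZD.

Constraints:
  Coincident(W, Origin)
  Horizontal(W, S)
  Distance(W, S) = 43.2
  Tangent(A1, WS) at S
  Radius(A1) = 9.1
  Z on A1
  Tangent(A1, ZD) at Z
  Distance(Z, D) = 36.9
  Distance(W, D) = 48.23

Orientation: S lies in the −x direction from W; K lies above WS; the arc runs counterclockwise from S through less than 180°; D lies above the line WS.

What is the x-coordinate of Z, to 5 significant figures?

-34.479

Checks: |WS| = 43.20 ✓; |KZ| = 9.100 ✓; ∠(KZ, ZD) = 90.00° ✓; |ZD| = 36.90 ✓; |WD| = 48.23 ✓.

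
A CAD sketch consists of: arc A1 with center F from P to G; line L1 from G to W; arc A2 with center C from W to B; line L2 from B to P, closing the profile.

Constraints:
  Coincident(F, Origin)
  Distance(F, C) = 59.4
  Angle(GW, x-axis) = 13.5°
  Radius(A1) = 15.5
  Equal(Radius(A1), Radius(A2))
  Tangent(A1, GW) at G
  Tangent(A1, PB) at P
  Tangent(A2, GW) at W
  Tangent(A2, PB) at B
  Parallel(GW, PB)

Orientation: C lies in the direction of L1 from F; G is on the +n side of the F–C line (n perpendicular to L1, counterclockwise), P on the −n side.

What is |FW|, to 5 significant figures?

61.389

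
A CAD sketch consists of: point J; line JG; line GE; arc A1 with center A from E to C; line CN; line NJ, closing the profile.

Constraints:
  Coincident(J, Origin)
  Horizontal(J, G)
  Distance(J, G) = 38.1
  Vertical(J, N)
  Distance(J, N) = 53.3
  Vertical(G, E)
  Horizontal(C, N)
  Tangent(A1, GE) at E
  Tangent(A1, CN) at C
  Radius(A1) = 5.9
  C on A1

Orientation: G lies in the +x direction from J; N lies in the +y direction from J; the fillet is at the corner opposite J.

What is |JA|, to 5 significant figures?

57.303

J and N share the same x with |JN| = 53.3 and N on the +y side, so N = (0.0000, 53.300). The virtual corner opposite J is at (38.100, 53.300). The tangent condition forces AE to be normal to GE and A1 meets CN tangentially, so AC is at right angles to CN, with radius 5.9, so the center A sits 5.9 in from both sides at A = (32.200, 47.400). Then |JA| = |A − J| = 57.303.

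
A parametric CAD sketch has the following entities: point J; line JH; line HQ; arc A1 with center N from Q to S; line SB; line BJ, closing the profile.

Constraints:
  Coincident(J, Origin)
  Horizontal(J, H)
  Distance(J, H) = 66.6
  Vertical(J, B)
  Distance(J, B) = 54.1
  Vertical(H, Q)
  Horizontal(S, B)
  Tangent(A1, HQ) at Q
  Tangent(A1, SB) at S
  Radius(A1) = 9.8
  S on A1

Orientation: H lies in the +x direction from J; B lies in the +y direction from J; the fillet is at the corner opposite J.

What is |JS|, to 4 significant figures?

78.44

J is at the origin; JH is horizontal with |JH| = 66.6 and H on the +x side, so H = (66.60, 0.000). JB is vertical with |JB| = 54.1 and B on the +y side, so B = (0.000, 54.10). The virtual corner opposite J is at (66.60, 54.10). A1 meets HQ tangentially, so NQ is at right angles to HQ and tangency of A1 to SB means the radius NS is perpendicular to SB, with radius 9.8, so the center N sits 9.8 in from both sides at N = (56.80, 44.30). That places the tangent points at Q = (66.60, 44.30) on HQ and S = (56.80, 54.10) on SB. Then |JS| = |S − J| = 78.44.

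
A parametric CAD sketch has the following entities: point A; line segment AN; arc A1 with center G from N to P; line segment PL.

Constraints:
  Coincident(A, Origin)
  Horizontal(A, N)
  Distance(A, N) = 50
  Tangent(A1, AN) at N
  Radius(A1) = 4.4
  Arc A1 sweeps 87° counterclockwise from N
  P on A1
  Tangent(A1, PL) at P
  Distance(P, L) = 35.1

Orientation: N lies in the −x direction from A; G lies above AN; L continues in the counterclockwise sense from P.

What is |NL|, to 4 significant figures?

39.71

On A1, N sits at bearing -90° from G; an 87° counterclockwise sweep puts P at bearing -3°, so P = G + 4.4·(cos -3°, sin -3°) = (-45.61, 4.170). The tangent condition forces GP to be normal to PL, so PL runs along (−sin -3°, cos -3°); with |PL| = 35.1, L = (-43.77, 39.22). Then |NL| = |L − N| = 39.71.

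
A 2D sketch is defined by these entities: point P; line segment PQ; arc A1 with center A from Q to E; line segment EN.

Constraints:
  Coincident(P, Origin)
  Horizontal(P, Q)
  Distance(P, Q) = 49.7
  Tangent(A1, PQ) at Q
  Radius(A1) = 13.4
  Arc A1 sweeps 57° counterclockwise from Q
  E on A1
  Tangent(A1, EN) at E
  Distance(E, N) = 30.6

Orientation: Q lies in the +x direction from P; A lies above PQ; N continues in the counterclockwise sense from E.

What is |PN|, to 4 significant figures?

83.85

P is at the origin; P and Q share the same y with |PQ| = 49.7 and Q on the +x side, so Q = (49.70, 0.000). A1 meets PQ tangentially, so AQ is at right angles to PQ, so A = Q + (0, 13.4) = (49.70, 13.40). On A1, Q sits at bearing -90° from A; a 57° counterclockwise sweep puts E at bearing -33°, so E = A + 13.4·(cos -33°, sin -33°) = (60.94, 6.102). The tangent condition forces AE to be normal to EN, so EN runs along (−sin -33°, cos -33°); with |EN| = 30.6, N = (77.60, 31.77). Then |PN| = |N − P| = 83.85.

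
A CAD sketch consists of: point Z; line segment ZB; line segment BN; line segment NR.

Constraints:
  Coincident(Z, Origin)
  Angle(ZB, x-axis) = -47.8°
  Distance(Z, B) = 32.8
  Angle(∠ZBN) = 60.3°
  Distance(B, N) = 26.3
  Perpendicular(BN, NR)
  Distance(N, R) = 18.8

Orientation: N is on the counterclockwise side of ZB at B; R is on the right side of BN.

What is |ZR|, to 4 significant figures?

48.35

Z is at the origin; ZB runs at -47.8° with length 32.8, so B = 32.8·(cos -47.8°, sin -47.8°) = (22.03, -24.30). ∠ZBN = 60.3°, so BN runs at -47.8° + (180° − 60.3°) = 71.90° from the x-axis; with |BN| = 26.3, N = B + 26.3·(cos 71.90°, sin 71.90°) = (30.20, 0.7002). The perpendicularity gives NR at right angles to BN; with |NR| = 18.8 on the right of BN, R = N + 18.8·(0.9505, -0.3107) = (48.07, -5.141). Then |ZR| = |R − Z| = 48.35.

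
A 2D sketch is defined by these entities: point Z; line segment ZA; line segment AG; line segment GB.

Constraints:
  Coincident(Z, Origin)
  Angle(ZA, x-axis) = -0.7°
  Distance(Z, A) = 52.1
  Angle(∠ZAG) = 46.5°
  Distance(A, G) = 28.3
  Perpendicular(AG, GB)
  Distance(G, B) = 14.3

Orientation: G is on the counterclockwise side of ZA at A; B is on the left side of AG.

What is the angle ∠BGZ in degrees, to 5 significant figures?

11.317°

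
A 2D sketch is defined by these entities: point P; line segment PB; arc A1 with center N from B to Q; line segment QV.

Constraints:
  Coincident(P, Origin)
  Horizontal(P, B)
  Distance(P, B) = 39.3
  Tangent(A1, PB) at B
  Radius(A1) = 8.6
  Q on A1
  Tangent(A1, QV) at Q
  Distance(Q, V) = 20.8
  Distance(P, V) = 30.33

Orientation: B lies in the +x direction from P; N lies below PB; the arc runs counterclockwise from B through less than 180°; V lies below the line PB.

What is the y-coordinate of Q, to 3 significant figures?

-4.09

P is at the origin; PB is horizontal with |PB| = 39.3 and B on the +x side, so B = (39.3, 0.00). Since A1 is tangent to PB there, NB ⟂ PB, so N = B + (0, -8.6) = (39.3, -8.60). Since NQ ⟂ QV (tangency), |NV| = √(8.6² + 20.8²) = 22.5 regardless of where Q sits on A1. So V lies on both circle(P, 30.33) and circle(N, 22.5); the below-PB intersection is V = (21.1, -21.8). Q is the foot of the tangent from V: Q = (32.0, -4.09).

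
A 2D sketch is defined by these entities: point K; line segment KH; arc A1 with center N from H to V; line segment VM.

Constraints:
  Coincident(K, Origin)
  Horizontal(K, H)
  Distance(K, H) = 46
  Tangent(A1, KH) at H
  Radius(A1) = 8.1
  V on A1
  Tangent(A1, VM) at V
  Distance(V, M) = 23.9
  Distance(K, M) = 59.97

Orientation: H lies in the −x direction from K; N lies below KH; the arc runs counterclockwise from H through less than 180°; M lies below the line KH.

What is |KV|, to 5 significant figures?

54.807

Checks: |NV| = 8.100 ✓; ∠(NV, VM) = 90.00° ✓; |VM| = 23.90 ✓; |KM| = 59.97 ✓.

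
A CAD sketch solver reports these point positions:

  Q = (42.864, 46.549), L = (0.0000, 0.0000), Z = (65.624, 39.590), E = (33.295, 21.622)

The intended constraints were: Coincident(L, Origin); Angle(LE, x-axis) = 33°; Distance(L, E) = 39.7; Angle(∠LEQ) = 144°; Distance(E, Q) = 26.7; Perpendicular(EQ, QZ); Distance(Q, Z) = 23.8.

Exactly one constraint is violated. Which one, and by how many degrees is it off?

Perpendicular(EQ, QZ) — off by 4.00°.

L = (0.00, 0.00) ✓; LE at 33.00° ✓; |LE| = 39.70 ✓; ∠LEQ = 144.0° ✓; |EQ| = 26.70 ✓; ∠(EQ, QZ) = 86.00° ✗; |QZ| = 23.80 ✓.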